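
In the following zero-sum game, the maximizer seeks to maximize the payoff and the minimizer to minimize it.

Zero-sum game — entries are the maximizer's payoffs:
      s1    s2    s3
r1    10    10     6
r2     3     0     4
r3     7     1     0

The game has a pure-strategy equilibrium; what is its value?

6

Row minima: 6, 0, 0 → the maximizer's maximin is 6.
Column maxima: 10, 10, 6 → the minimizer's minimax is 6.
They coincide at (r1, s3), so the value is 6.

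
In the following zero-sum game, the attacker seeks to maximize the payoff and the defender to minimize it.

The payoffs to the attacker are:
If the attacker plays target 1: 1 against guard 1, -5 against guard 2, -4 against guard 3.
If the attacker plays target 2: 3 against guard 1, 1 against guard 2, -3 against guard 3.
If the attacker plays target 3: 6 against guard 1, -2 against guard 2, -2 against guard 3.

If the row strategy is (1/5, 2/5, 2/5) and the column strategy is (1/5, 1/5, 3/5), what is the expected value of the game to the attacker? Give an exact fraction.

Against (1/5, 1/5, 3/5), each row's expected payoff is target 1: -16/5; target 2: -1; target 3: -2/5.
Taking the (1/5, 2/5, 2/5)-weighted average: (1/5)·(-16/5) + (2/5)·(-1) + (2/5)·(-2/5) = -6/5.

-6/5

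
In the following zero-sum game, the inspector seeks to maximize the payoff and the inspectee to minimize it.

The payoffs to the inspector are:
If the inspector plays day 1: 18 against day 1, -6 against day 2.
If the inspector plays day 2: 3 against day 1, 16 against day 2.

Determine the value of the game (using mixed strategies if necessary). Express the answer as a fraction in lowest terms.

Row minima are -6 and 3, so the inspector's maximin is 3; column maxima are 18 and 16, so the inspectee's minimax is 16. These differ, so the equilibrium is in mixed strategies.
Let the inspector play day 1 with probability p. The inspectee is indifferent when 18p + 3(1−p) = −6p + 16(1−p), giving p = 13/37.
Let the inspectee play day 1 with probability q. The inspector is indifferent when 18q − 6(1−q) = 3q + 16(1−q), giving q = 22/37.
The value is 18·(22/37) + (-6)·(15/37) = 306/37.

306/37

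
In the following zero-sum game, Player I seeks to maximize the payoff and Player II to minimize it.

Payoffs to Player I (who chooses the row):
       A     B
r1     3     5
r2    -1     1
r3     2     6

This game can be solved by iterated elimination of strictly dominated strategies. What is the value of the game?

3

Row r2 is strictly dominated by row r1 (3>-1, 5>1); eliminate r2.
Column B is strictly dominated by A for Player II (3<5, 2<6); eliminate B.
Row r3 is strictly dominated by row r1 (3>2); eliminate r3.
Only (r1, A) remains, with payoff 3.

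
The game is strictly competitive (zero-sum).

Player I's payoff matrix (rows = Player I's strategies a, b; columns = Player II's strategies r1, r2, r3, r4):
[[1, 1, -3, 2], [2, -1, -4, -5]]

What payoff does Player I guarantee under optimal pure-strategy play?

-3

Row minima: -3, -5 → Player I's maximin is -3.
Column maxima: 2, 1, -3, 2 → Player II's minimax is -3.
They coincide at (a, r3), so the value is -3.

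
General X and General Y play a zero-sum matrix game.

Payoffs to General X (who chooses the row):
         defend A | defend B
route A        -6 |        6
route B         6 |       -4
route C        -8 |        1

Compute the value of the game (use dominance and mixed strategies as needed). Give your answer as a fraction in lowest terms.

Row route C is strictly dominated by row route A, so General X never plays it.
The remaining 2×2 game on (route A, route B) × (defend A, defend B) has no saddle point. Let General X play route A with probability p; indifference gives −6p + 6(1−p) = 6p − 4(1−p), so p = 5/11.
Similarly General Y's optimal q on defend A is 5/11, and the value is -6·(5/11) + (6)·(6/11) = 6/11.

6/11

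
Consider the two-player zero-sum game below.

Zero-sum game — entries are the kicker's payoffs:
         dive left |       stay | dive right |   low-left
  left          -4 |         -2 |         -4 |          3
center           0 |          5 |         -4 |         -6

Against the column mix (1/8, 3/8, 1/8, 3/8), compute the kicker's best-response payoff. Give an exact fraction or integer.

-5/8

left: (-4)·(1/8) + (-2)·(3/8) + (-4)·(1/8) + (3)·(3/8) = -5/8.
center: (0)·(1/8) + (5)·(3/8) + (-4)·(1/8) + (-6)·(3/8) = -7/8.
The best pure response is left with expected payoff -5/8.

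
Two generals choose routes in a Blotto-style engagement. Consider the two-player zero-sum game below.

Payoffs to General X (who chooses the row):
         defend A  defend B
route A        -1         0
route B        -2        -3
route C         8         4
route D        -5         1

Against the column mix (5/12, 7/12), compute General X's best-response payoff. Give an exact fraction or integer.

17/3

route A: (-1)·(5/12) + (0)·(7/12) = -5/12.
route B: (-2)·(5/12) + (-3)·(7/12) = -31/12.
route C: (8)·(5/12) + (4)·(7/12) = 17/3.
route D: (-5)·(5/12) + (1)·(7/12) = -3/2.
The best pure response is route C with expected payoff 17/3.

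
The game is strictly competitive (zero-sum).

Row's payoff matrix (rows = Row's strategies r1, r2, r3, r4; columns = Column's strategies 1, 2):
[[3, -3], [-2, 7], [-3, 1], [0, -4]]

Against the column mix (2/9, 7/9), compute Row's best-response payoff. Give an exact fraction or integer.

5

r1: (3)·(2/9) + (-3)·(7/9) = -5/3.
r2: (-2)·(2/9) + (7)·(7/9) = 5.
r3: (-3)·(2/9) + (1)·(7/9) = 1/9.
r4: (0)·(2/9) + (-4)·(7/9) = -28/9.
The best pure response is r2 with expected payoff 5.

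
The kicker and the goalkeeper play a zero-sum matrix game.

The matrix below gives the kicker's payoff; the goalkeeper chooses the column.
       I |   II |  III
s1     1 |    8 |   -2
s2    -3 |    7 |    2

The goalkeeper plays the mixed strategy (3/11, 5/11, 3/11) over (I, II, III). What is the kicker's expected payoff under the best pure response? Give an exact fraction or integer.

37/11

s1: (1)·(3/11) + (8)·(5/11) + (-2)·(3/11) = 37/11.
s2: (-3)·(3/11) + (7)·(5/11) + (2)·(3/11) = 32/11.
The best pure response is s1 with expected payoff 37/11.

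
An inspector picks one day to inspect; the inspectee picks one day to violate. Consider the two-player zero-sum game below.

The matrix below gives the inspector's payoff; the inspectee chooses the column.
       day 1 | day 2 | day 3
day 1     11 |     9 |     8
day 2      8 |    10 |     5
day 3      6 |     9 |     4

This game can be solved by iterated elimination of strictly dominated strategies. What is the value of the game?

8

Row day 3 is strictly dominated by row day 2 (8>6, 10>9, 5>4); eliminate day 3.
Column day 1 is strictly dominated by day 3 for the inspectee (8<11, 5<8); eliminate day 1.
Column day 2 is strictly dominated by day 3 for the inspectee (8<9, 5<10); eliminate day 2.
Row day 2 is strictly dominated by row day 1 (8>5); eliminate day 2.
Only (day 1, day 3) remains, with payoff 8.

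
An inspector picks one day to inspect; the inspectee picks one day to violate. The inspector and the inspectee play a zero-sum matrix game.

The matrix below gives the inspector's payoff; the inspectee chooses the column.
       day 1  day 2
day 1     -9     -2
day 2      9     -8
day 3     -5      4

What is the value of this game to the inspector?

-2/13

Row day 1 is strictly dominated by row day 3, so the inspector never plays it.
The remaining 2×2 game on (day 2, day 3) × (day 1, day 2) has no saddle point. Let the inspector play day 2 with probability p; indifference gives 9p − 5(1−p) = −8p + 4(1−p), so p = 9/26.
Similarly the inspectee's optimal q on day 1 is 6/13, and the value is 9·(6/13) + (-8)·(7/13) = -2/13.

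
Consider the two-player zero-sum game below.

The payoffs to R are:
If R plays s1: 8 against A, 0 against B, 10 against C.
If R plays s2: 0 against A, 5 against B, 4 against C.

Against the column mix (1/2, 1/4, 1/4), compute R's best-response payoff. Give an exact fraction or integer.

s1: (8)·(1/2) + (0)·(1/4) + (10)·(1/4) = 13/2.
s2: (0)·(1/2) + (5)·(1/4) + (4)·(1/4) = 9/4.
The best pure response is s1 with expected payoff 13/2.

13/2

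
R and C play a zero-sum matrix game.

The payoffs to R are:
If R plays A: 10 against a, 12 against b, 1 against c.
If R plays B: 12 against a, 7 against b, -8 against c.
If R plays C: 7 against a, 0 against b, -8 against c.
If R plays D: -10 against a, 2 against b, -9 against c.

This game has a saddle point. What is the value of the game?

Row minima: 1, -8, -8, -10 → R's maximin is 1.
Column maxima: 12, 12, 1 → C's minimax is 1.
They coincide at (A, c), so the value is 1.

1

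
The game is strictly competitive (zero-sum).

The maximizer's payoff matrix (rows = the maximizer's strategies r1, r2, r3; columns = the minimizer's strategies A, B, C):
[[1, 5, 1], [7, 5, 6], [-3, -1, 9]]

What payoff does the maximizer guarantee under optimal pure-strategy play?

Row minima: 1, 5, -3 → the maximizer's maximin is 5.
Column maxima: 7, 5, 9 → the minimizer's minimax is 5.
They coincide at (r2, B), so the value is 5.

5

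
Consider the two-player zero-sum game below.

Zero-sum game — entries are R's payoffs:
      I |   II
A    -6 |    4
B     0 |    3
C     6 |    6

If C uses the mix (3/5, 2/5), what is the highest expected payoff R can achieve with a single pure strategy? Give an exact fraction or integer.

A: (-6)·(3/5) + (4)·(2/5) = -2.
B: (0)·(3/5) + (3)·(2/5) = 6/5.
C: (6)·(3/5) + (6)·(2/5) = 6.
The best pure response is C with expected payoff 6.

6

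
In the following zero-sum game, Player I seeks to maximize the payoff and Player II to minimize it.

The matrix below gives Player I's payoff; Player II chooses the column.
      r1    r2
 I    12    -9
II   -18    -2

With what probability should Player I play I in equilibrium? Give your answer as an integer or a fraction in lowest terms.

Row minima are -9 and -18, so Player I's maximin is -9; column maxima are 12 and -2, so Player II's minimax is -2. These differ, so the equilibrium is in mixed strategies.
Let Player I play I with probability p. Player II is indifferent when 12p − 18(1−p) = −9p − 2(1−p), giving p = 16/37.

16/37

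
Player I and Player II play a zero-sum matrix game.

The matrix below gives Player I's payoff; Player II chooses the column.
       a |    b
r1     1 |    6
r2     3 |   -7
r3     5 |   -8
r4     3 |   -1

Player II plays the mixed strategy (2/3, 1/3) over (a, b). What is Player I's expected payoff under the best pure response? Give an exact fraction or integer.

r1: (1)·(2/3) + (6)·(1/3) = 8/3.
r2: (3)·(2/3) + (-7)·(1/3) = -1/3.
r3: (5)·(2/3) + (-8)·(1/3) = 2/3.
r4: (3)·(2/3) + (-1)·(1/3) = 5/3.
The best pure response is r1 with expected payoff 8/3.

8/3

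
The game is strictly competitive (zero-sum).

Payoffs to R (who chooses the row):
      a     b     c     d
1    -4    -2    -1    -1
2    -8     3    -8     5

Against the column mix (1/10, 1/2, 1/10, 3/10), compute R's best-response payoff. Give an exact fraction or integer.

7/5

1: (-4)·(1/10) + (-2)·(1/2) + (-1)·(1/10) + (-1)·(3/10) = -9/5.
2: (-8)·(1/10) + (3)·(1/2) + (-8)·(1/10) + (5)·(3/10) = 7/5.
The best pure response is 2 with expected payoff 7/5.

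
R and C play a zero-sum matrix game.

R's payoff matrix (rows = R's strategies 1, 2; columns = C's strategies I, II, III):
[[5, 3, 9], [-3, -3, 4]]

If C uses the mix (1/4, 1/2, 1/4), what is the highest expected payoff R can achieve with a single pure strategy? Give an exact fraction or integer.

1: (5)·(1/4) + (3)·(1/2) + (9)·(1/4) = 5.
2: (-3)·(1/4) + (-3)·(1/2) + (4)·(1/4) = -5/4.
The best pure response is 1 with expected payoff 5.

5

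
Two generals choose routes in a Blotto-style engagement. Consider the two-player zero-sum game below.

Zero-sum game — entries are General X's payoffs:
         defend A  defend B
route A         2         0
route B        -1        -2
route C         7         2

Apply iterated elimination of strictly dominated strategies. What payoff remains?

2

Column defend A is strictly dominated by defend B for General Y (0<2, -2<-1, 2<7); eliminate defend A.
Row route B is strictly dominated by row route A (0>-2); eliminate route B.
Row route A is strictly dominated by row route C (2>0); eliminate route A.
Only (route C, defend B) remains, with payoff 2.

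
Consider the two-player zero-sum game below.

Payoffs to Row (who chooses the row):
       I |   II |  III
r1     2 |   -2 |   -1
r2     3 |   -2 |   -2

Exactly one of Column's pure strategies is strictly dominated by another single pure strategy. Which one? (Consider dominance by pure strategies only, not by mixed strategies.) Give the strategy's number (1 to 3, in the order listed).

1

Column prefers columns that give Row less. Compare I with II: -2 < 2, -2 < 3.
So II strictly dominates I for Column; I is strictly dominated.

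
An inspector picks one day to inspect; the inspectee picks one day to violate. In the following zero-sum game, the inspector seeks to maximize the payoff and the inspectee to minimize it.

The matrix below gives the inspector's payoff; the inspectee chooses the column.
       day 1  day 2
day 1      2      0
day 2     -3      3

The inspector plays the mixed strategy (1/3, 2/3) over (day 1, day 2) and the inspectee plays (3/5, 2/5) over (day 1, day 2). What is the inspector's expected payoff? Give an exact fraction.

Against (3/5, 2/5), each row's expected payoff is day 1: 6/5; day 2: -3/5.
Taking the (1/3, 2/3)-weighted average: (1/3)·(6/5) + (2/3)·(-3/5) = 0.

0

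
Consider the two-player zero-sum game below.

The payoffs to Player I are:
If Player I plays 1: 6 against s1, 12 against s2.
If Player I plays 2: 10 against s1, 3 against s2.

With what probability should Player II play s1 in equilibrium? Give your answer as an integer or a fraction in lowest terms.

9/13

Row minima are 6 and 3, so Player I's maximin is 6; column maxima are 10 and 12, so Player II's minimax is 10. These differ, so the equilibrium is in mixed strategies.
Let Player II play s1 with probability q. Player I is indifferent when 6q + 12(1−q) = 10q + 3(1−q), giving q = 9/13.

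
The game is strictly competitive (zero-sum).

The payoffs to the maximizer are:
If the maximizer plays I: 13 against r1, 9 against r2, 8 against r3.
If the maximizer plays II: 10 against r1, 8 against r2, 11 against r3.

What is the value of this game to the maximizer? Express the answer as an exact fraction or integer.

35/4

Column r1 is strictly dominated by r2 for the minimizer (it gives the maximizer more in every row).
The remaining 2×2 game on (I, II) × (r2, r3) has no saddle point. Let the maximizer play I with probability p; indifference gives 9p + 8(1−p) = 8p + 11(1−p), so p = 3/4.
Similarly the minimizer's optimal q on r2 is 3/4, and the value is 9·(3/4) + (8)·(1/4) = 35/4.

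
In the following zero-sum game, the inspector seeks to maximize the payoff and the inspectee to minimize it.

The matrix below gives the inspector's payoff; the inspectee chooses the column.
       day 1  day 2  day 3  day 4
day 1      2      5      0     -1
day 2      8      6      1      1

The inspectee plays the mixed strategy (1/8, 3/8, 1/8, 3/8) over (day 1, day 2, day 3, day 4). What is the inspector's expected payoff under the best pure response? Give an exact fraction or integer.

day 1: (2)·(1/8) + (5)·(3/8) + (0)·(1/8) + (-1)·(3/8) = 7/4.
day 2: (8)·(1/8) + (6)·(3/8) + (1)·(1/8) + (1)·(3/8) = 15/4.
The best pure response is day 2 with expected payoff 15/4.

15/4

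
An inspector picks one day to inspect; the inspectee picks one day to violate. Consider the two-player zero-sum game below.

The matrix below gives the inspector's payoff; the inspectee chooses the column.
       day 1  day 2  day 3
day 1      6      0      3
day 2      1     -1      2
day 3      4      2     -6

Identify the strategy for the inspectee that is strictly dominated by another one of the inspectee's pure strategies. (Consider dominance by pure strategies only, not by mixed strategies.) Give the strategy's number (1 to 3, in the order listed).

1

The inspectee prefers columns that give the inspector less. Compare day 1 with day 2: 0 < 6, -1 < 1, 2 < 4.
So day 2 strictly dominates day 1 for the inspectee; day 1 is strictly dominated.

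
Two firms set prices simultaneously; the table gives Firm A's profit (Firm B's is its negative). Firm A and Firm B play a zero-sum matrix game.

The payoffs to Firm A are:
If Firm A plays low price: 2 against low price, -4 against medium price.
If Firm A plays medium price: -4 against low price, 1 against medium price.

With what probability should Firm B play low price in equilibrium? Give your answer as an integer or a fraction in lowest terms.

Row minima are -4 and -4, so Firm A's maximin is -4; column maxima are 2 and 1, so Firm B's minimax is 1. These differ, so the equilibrium is in mixed strategies.
Let Firm B play low price with probability q. Firm A is indifferent when 2q − 4(1−q) = −4q + (1−q), giving q = 5/11.

5/11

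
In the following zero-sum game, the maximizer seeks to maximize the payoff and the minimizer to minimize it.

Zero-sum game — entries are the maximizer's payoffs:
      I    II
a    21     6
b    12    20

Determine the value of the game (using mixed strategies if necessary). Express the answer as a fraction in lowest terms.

348/23

Row minima are 6 and 12, so the maximizer's maximin is 12; column maxima are 21 and 20, so the minimizer's minimax is 20. These differ, so the equilibrium is in mixed strategies.
Let the maximizer play a with probability p. The minimizer is indifferent when 21p + 12(1−p) = 6p + 20(1−p), giving p = 8/23.
Let the minimizer play I with probability q. The maximizer is indifferent when 21q + 6(1−q) = 12q + 20(1−q), giving q = 14/23.
The value is 21·(14/23) + (6)·(9/23) = 348/23.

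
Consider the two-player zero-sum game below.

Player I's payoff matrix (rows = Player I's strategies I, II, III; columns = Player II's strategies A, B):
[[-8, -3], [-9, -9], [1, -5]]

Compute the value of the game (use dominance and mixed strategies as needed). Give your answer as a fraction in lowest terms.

Row II is strictly dominated by row I, so Player I never plays it.
The remaining 2×2 game on (I, III) × (A, B) has no saddle point. Let Player I play I with probability p; indifference gives −8p + (1−p) = −3p − 5(1−p), so p = 6/11.
Similarly Player II's optimal q on A is 2/11, and the value is -8·(2/11) + (-3)·(9/11) = -43/11.

-43/11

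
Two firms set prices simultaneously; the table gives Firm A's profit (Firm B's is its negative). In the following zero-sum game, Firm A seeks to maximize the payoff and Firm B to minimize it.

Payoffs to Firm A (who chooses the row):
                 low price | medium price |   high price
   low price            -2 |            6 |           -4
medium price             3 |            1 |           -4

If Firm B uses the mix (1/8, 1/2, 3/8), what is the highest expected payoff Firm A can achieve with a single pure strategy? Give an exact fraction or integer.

5/4

low price: (-2)·(1/8) + (6)·(1/2) + (-4)·(3/8) = 5/4.
medium price: (3)·(1/8) + (1)·(1/2) + (-4)·(3/8) = -5/8.
The best pure response is low price with expected payoff 5/4.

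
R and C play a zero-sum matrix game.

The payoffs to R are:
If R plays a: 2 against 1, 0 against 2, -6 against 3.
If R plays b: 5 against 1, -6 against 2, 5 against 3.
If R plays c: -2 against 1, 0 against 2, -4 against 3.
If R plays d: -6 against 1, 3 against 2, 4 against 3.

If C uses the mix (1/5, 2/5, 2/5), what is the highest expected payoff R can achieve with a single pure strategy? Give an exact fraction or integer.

8/5

a: (2)·(1/5) + (0)·(2/5) + (-6)·(2/5) = -2.
b: (5)·(1/5) + (-6)·(2/5) + (5)·(2/5) = 3/5.
c: (-2)·(1/5) + (0)·(2/5) + (-4)·(2/5) = -2.
d: (-6)·(1/5) + (3)·(2/5) + (4)·(2/5) = 8/5.
The best pure response is d with expected payoff 8/5.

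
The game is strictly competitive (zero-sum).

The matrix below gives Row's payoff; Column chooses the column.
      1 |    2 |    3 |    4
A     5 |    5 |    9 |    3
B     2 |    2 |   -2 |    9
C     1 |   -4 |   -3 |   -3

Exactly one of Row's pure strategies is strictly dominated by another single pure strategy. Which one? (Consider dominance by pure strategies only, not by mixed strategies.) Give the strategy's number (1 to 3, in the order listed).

3

Compare C with A: 5 > 1, 5 > -4, 9 > -3, 3 > -3.
So A strictly dominates C for Row; C is strictly dominated.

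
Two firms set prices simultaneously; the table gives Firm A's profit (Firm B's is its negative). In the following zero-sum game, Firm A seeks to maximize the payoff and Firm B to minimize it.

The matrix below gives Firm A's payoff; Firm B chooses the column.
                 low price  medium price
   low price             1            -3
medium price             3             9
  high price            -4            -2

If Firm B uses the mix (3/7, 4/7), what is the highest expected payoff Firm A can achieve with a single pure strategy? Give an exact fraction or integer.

45/7

low price: (1)·(3/7) + (-3)·(4/7) = -9/7.
medium price: (3)·(3/7) + (9)·(4/7) = 45/7.
high price: (-4)·(3/7) + (-2)·(4/7) = -20/7.
The best pure response is medium price with expected payoff 45/7.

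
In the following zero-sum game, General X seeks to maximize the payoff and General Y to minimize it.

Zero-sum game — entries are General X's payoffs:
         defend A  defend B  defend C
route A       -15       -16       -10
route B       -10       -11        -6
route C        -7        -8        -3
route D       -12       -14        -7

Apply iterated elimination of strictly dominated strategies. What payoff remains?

Column defend C is strictly dominated by defend A for General Y (-15<-10, -10<-6, -7<-3, -12<-7); eliminate defend C.
Row route B is strictly dominated by row route C (-7>-10, -8>-11); eliminate route B.
Row route A is strictly dominated by row route C (-7>-15, -8>-16); eliminate route A.
Column defend A is strictly dominated by defend B for General Y (-8<-7, -14<-12); eliminate defend A.
Row route D is strictly dominated by row route C (-8>-14); eliminate route D.
Only (route C, defend B) remains, with payoff -8.

-8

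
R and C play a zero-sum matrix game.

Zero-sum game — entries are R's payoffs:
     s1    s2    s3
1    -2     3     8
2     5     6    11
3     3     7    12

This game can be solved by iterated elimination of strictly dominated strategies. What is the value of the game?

5

Column s3 is strictly dominated by s1 for C (-2<8, 5<11, 3<12); eliminate s3.
Row 1 is strictly dominated by row 2 (5>-2, 6>3); eliminate 1.
Column s2 is strictly dominated by s1 for C (5<6, 3<7); eliminate s2.
Row 3 is strictly dominated by row 2 (5>3); eliminate 3.
Only (2, s1) remains, with payoff 5.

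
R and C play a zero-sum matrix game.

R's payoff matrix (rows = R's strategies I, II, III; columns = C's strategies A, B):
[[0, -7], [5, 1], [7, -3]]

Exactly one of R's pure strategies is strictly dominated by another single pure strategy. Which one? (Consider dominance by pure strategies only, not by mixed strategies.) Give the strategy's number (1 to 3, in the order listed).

Compare I with II: 5 > 0, 1 > -7.
So II strictly dominates I for R; I is strictly dominated.

1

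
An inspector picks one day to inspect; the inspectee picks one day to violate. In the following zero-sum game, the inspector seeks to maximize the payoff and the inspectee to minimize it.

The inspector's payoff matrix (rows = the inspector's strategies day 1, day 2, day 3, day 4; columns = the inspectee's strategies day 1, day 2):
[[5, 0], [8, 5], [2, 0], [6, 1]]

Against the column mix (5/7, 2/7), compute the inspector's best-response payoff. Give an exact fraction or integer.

50/7

day 1: (5)·(5/7) + (0)·(2/7) = 25/7.
day 2: (8)·(5/7) + (5)·(2/7) = 50/7.
day 3: (2)·(5/7) + (0)·(2/7) = 10/7.
day 4: (6)·(5/7) + (1)·(2/7) = 32/7.
The best pure response is day 2 with expected payoff 50/7.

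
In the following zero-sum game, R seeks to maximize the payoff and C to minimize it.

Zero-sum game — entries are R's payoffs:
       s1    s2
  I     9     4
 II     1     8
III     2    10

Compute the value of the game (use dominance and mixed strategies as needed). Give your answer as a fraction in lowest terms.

82/13

Row II is strictly dominated by row III, so R never plays it.
The remaining 2×2 game on (I, III) × (s1, s2) has no saddle point. Let R play I with probability p; indifference gives 9p + 2(1−p) = 4p + 10(1−p), so p = 8/13.
Similarly C's optimal q on s1 is 6/13, and the value is 9·(6/13) + (4)·(7/13) = 82/13.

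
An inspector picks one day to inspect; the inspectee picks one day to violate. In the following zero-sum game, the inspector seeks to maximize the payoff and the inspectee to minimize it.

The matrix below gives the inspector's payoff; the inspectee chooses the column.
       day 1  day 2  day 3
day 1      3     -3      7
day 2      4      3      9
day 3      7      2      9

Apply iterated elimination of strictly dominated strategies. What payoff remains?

Row day 1 is strictly dominated by row day 2 (4>3, 3>-3, 9>7); eliminate day 1.
Column day 3 is strictly dominated by day 1 for the inspectee (4<9, 7<9); eliminate day 3.
Column day 1 is strictly dominated by day 2 for the inspectee (3<4, 2<7); eliminate day 1.
Row day 3 is strictly dominated by row day 2 (3>2); eliminate day 3.
Only (day 2, day 2) remains, with payoff 3.

3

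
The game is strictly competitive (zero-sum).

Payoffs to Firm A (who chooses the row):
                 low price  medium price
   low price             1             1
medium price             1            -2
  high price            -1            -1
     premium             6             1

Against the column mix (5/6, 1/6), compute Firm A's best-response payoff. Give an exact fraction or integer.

31/6

low price: (1)·(5/6) + (1)·(1/6) = 1.
medium price: (1)·(5/6) + (-2)·(1/6) = 1/2.
high price: (-1)·(5/6) + (-1)·(1/6) = -1.
premium: (6)·(5/6) + (1)·(1/6) = 31/6.
The best pure response is premium with expected payoff 31/6.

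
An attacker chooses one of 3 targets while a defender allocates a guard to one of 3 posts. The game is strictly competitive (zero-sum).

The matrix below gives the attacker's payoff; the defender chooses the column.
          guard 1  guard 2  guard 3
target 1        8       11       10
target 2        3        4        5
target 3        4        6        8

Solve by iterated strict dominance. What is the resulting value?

8

Column guard 2 is strictly dominated by guard 1 for the defender (8<11, 3<4, 4<6); eliminate guard 2.
Row target 2 is strictly dominated by row target 1 (8>3, 10>5); eliminate target 2.
Row target 3 is strictly dominated by row target 1 (8>4, 10>8); eliminate target 3.
Column guard 3 is strictly dominated by guard 1 for the defender (8<10); eliminate guard 3.
Only (target 1, guard 1) remains, with payoff 8.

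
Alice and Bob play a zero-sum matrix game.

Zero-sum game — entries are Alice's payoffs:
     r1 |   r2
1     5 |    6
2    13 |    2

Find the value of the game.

17/3

Row minima are 5 and 2, so Alice's maximin is 5; column maxima are 13 and 6, so Bob's minimax is 6. These differ, so the equilibrium is in mixed strategies.
Let Alice play 1 with probability p. Bob is indifferent when 5p + 13(1−p) = 6p + 2(1−p), giving p = 11/12.
Let Bob play r1 with probability q. Alice is indifferent when 5q + 6(1−q) = 13q + 2(1−q), giving q = 1/3.
The value is 5·(1/3) + (6)·(2/3) = 17/3.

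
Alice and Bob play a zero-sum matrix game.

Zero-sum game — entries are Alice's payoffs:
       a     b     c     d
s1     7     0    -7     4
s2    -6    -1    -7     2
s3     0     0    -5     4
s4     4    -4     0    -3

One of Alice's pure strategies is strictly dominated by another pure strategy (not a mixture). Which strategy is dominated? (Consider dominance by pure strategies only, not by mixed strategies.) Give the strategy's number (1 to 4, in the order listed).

2

Compare s2 with s3: 0 > -6, 0 > -1, -5 > -7, 4 > 2.
So s3 strictly dominates s2 for Alice; s2 is strictly dominated.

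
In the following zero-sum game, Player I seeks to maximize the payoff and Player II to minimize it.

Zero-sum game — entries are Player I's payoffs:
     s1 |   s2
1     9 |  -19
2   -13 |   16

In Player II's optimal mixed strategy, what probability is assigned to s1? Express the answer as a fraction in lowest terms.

35/57

Row minima are -19 and -13, so Player I's maximin is -13; column maxima are 9 and 16, so Player II's minimax is 9. These differ, so the equilibrium is in mixed strategies.
Let Player II play s1 with probability q. Player I is indifferent when 9q − 19(1−q) = −13q + 16(1−q), giving q = 35/57.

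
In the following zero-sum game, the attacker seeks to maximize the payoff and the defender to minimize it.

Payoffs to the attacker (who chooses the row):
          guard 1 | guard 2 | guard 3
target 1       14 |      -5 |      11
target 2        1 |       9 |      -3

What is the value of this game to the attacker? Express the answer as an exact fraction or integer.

Column guard 1 is strictly dominated by guard 3 for the defender (it gives the attacker more in every row).
The remaining 2×2 game on (target 1, target 2) × (guard 2, guard 3) has no saddle point. Let the attacker play target 1 with probability p; indifference gives −5p + 9(1−p) = 11p − 3(1−p), so p = 3/7.
Similarly the defender's optimal q on guard 2 is 1/2, and the value is -5·(1/2) + (11)·(1/2) = 3.

3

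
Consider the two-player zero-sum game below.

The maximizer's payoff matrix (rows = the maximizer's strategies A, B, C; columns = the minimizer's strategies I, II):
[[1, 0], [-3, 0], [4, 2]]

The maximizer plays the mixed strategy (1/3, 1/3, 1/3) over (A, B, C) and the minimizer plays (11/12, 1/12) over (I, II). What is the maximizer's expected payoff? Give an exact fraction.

2/3

Against (11/12, 1/12), each row's expected payoff is A: 11/12; B: -11/4; C: 23/6.
Taking the (1/3, 1/3, 1/3)-weighted average: (1/3)·(11/12) + (1/3)·(-11/4) + (1/3)·(23/6) = 2/3.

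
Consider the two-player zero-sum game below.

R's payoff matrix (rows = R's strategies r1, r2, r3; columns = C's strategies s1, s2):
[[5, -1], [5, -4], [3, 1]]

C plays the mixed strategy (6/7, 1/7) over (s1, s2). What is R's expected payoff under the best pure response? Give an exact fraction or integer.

r1: (5)·(6/7) + (-1)·(1/7) = 29/7.
r2: (5)·(6/7) + (-4)·(1/7) = 26/7.
r3: (3)·(6/7) + (1)·(1/7) = 19/7.
The best pure response is r1 with expected payoff 29/7.

29/7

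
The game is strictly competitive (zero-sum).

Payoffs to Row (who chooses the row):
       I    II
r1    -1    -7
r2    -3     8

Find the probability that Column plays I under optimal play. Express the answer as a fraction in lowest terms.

15/17

Row minima are -7 and -3, so Row's maximin is -3; column maxima are -1 and 8, so Column's minimax is -1. These differ, so the equilibrium is in mixed strategies.
Let Column play I with probability q. Row is indifferent when −q − 7(1−q) = −3q + 8(1−q), giving q = 15/17.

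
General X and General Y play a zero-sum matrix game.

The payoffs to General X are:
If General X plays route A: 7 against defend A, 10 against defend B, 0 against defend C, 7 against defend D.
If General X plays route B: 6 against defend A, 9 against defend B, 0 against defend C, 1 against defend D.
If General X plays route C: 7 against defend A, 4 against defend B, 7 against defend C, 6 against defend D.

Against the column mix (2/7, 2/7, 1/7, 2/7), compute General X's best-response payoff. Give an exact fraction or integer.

route A: (7)·(2/7) + (10)·(2/7) + (0)·(1/7) + (7)·(2/7) = 48/7.
route B: (6)·(2/7) + (9)·(2/7) + (0)·(1/7) + (1)·(2/7) = 32/7.
route C: (7)·(2/7) + (4)·(2/7) + (7)·(1/7) + (6)·(2/7) = 41/7.
The best pure response is route A with expected payoff 48/7.

48/7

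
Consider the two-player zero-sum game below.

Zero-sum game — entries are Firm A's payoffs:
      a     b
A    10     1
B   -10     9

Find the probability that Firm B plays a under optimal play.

Row minima are 1 and -10, so Firm A's maximin is 1; column maxima are 10 and 9, so Firm B's minimax is 9. These differ, so the equilibrium is in mixed strategies.
Let Firm B play a with probability q. Firm A is indifferent when 10q + (1−q) = −10q + 9(1−q), giving q = 2/7.

2/7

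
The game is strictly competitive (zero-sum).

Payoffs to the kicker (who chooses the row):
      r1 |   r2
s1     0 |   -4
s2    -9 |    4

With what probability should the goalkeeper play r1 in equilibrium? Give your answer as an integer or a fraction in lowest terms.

8/17

Row minima are -4 and -9, so the kicker's maximin is -4; column maxima are 0 and 4, so the goalkeeper's minimax is 0. These differ, so the equilibrium is in mixed strategies.
Let the goalkeeper play r1 with probability q. The kicker is indifferent when −4(1−q) = −9q + 4(1−q), giving q = 8/17.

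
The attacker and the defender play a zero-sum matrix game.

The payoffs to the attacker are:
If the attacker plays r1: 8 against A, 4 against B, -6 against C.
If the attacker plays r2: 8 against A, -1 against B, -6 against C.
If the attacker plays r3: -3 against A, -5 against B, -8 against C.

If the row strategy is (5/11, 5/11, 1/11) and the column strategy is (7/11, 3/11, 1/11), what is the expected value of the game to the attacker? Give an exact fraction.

501/121

Against (7/11, 3/11, 1/11), each row's expected payoff is r1: 62/11; r2: 47/11; r3: -4.
Taking the (5/11, 5/11, 1/11)-weighted average: (5/11)·(62/11) + (5/11)·(47/11) + (1/11)·(-4) = 501/121.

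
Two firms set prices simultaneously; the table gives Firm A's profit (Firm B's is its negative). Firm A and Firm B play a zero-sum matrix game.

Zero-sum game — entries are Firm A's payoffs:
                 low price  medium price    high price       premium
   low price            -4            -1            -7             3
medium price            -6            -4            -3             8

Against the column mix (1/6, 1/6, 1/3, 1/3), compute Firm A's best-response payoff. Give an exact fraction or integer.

0

low price: (-4)·(1/6) + (-1)·(1/6) + (-7)·(1/3) + (3)·(1/3) = -13/6.
medium price: (-6)·(1/6) + (-4)·(1/6) + (-3)·(1/3) + (8)·(1/3) = 0.
The best pure response is medium price with expected payoff 0.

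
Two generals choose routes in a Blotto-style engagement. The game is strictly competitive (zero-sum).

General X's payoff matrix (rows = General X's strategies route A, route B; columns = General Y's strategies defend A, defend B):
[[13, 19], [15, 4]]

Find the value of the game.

233/17

Row minima are 13 and 4, so General X's maximin is 13; column maxima are 15 and 19, so General Y's minimax is 15. These differ, so the equilibrium is in mixed strategies.
Let General X play route A with probability p. General Y is indifferent when 13p + 15(1−p) = 19p + 4(1−p), giving p = 11/17.
Let General Y play defend A with probability q. General X is indifferent when 13q + 19(1−q) = 15q + 4(1−q), giving q = 15/17.
The value is 13·(15/17) + (19)·(2/17) = 233/17.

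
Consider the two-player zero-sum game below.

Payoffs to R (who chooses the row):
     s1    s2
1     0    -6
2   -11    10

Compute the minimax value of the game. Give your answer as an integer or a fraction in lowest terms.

Row minima are -6 and -11, so R's maximin is -6; column maxima are 0 and 10, so C's minimax is 0. These differ, so the equilibrium is in mixed strategies.
Let R play 1 with probability p. C is indifferent when −11(1−p) = −6p + 10(1−p), giving p = 7/9.
Let C play s1 with probability q. R is indifferent when −6(1−q) = −11q + 10(1−q), giving q = 16/27.
The value is 0·(16/27) + (-6)·(11/27) = -22/9.

-22/9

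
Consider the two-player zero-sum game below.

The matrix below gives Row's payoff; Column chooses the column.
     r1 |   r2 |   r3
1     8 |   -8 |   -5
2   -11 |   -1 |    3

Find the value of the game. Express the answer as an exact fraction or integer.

-48/13

Column r3 is strictly dominated by r2 for Column (it gives Row more in every row).
The remaining 2×2 game on (1, 2) × (r1, r2) has no saddle point. Let Row play 1 with probability p; indifference gives 8p − 11(1−p) = −8p − (1−p), so p = 5/13.
Similarly Column's optimal q on r1 is 7/26, and the value is 8·(7/26) + (-8)·(19/26) = -48/13.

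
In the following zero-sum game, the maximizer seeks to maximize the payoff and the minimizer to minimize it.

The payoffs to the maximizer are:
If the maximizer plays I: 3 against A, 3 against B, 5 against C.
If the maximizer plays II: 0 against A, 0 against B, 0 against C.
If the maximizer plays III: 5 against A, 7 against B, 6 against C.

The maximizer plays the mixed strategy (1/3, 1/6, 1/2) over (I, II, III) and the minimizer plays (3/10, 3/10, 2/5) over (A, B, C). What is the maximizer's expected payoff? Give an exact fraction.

64/15

Against (3/10, 3/10, 2/5), each row's expected payoff is I: 19/5; II: 0; III: 6.
Taking the (1/3, 1/6, 1/2)-weighted average: (1/3)·(19/5) + (1/6)·(0) + (1/2)·(6) = 64/15.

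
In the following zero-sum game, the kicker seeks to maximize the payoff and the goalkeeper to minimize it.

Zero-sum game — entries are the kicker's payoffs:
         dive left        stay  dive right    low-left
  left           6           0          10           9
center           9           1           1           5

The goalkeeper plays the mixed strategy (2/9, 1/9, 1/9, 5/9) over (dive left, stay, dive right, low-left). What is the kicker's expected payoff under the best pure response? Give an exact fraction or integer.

67/9

left: (6)·(2/9) + (0)·(1/9) + (10)·(1/9) + (9)·(5/9) = 67/9.
center: (9)·(2/9) + (1)·(1/9) + (1)·(1/9) + (5)·(5/9) = 5.
The best pure response is left with expected payoff 67/9.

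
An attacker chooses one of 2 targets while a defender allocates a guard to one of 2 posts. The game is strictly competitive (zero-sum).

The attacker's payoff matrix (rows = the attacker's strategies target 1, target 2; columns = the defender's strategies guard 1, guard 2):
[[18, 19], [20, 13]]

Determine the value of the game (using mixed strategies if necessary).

Row minima are 18 and 13, so the attacker's maximin is 18; column maxima are 20 and 19, so the defender's minimax is 19. These differ, so the equilibrium is in mixed strategies.
Let the attacker play target 1 with probability p. The defender is indifferent when 18p + 20(1−p) = 19p + 13(1−p), giving p = 7/8.
Let the defender play guard 1 with probability q. The attacker is indifferent when 18q + 19(1−q) = 20q + 13(1−q), giving q = 3/4.
The value is 18·(3/4) + (19)·(1/4) = 73/4.

73/4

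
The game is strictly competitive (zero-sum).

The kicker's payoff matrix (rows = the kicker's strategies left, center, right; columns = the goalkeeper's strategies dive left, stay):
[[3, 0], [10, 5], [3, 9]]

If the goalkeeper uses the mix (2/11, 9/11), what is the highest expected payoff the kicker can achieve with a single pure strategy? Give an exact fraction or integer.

87/11

left: (3)·(2/11) + (0)·(9/11) = 6/11.
center: (10)·(2/11) + (5)·(9/11) = 65/11.
right: (3)·(2/11) + (9)·(9/11) = 87/11.
The best pure response is right with expected payoff 87/11.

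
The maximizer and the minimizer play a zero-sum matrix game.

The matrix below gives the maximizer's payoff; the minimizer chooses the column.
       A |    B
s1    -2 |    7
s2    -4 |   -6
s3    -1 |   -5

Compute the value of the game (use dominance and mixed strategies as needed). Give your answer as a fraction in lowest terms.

Row s2 is strictly dominated by row s3, so the maximizer never plays it.
The remaining 2×2 game on (s1, s3) × (A, B) has no saddle point. Let the maximizer play s1 with probability p; indifference gives −2p − (1−p) = 7p − 5(1−p), so p = 4/13.
Similarly the minimizer's optimal q on A is 12/13, and the value is -2·(12/13) + (7)·(1/13) = -17/13.

-17/13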